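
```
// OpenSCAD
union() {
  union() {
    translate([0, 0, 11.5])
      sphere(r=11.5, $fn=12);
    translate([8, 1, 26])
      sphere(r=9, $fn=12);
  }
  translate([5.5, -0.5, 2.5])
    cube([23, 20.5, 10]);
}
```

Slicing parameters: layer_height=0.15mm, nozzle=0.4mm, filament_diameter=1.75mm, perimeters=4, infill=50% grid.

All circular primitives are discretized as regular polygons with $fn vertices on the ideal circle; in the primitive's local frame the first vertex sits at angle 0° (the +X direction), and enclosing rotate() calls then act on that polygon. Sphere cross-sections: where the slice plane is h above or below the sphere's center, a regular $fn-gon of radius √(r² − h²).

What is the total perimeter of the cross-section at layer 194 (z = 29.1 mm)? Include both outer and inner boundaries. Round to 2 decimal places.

At z = 29.1 mm: the sphere is absent (|z−center|=17.600 > r=11.5); the r=9 sphere at (8, 1) contributes a regular 12-gon of circumradius √(9²−3.1²) = 8.449 (perimeter = 2·12·8.449·sin(180°/12) = 52.48 mm); Combining (union): only the r=9 sphere at (8, 1) is present, so the union is just that shape — boundary = 52.48 mm; the cube at (5.5, -0.5) does not reach this height (z outside [2.5, 12.5]); Merging all regions: only the result so far is present, so the union is just that shape — boundary = 52.48 mm. Overall, the cross-section is a single solid region. Total boundary length (outer) = 52.48 mm.

52.48 mm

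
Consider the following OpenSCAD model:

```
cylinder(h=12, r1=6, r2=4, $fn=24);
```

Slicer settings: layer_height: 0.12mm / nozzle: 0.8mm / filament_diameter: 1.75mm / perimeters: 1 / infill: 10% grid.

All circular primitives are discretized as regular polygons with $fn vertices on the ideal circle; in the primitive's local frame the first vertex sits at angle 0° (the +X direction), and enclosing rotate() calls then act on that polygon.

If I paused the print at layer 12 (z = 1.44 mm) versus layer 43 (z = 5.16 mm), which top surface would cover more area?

Layer 12 (z = 1.44): the cone contributes a regular 24-gon of circumradius 5.760 (interpolated between r1=6 and r2=4 at t=0.120) (area = (24/2)·5.760²·sin(360°/24) = 103.04 mm²). So its area = 103.04 mm². Layer 43 (z = 5.16): the cone contributes a regular 24-gon of circumradius 5.140 (interpolated between r1=6 and r2=4 at t=0.430) (area = (24/2)·5.140²·sin(360°/24) = 82.05 mm²). So its area = 82.05 mm². Layer 12 is larger (103.04 vs 82.05 mm²).

layer 12 (z = 1.44 mm)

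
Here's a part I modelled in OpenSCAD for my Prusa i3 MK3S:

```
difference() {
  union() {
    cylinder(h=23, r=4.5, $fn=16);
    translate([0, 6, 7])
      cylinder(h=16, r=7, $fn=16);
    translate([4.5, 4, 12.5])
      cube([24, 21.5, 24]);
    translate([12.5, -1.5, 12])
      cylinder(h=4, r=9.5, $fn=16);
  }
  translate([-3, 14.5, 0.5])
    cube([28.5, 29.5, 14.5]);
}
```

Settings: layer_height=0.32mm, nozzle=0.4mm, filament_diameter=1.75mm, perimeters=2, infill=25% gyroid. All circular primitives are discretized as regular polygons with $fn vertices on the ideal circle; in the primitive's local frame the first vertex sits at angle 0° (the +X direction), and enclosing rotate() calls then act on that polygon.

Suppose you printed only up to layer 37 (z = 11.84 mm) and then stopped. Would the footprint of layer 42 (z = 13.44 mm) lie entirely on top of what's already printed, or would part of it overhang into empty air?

Compare the two slices. At z = 11.84: the r=4.5 cylinder contributes a regular 16-gon of circumradius 4.5 (area = (16/2)·4.500²·sin(360°/16) = 61.99 mm²); the r=7 cylinder at (0, 6) gives a regular 16-gon of circumradius 7 (constant along its height) (area = (16/2)·7.000²·sin(360°/16) = 150.01 mm²); the cube at (4.5, 4) does not reach this height (z outside [12.5, 36.5]); the cylinder at (12.5, -1.5) does not reach this height (z outside [12, 16]); Combining (union): the regions partially overlap — summed areas 212.01 mm² minus the doubly-counted overlap 34.51 mm² gives 177.50 mm² — area = 177.50 mm²; the cube at (-3, 14.5) (footprint 28.5×29.5) is included at this height (area 840.75 mm²); Subtracting the remaining from the first: starting from that combined region (177.50 mm²), the 28.5×29.5 cube at (-3, 14.5) misses the remaining region (no effect) — area = 177.50 mm². At z = 13.44: the cylinder: section is a regular 16-gon, circumradius r=4.5 (area = (16/2)·4.500²·sin(360°/16) = 61.99 mm²); the r=7 cylinder at (0, 6) gives a regular 16-gon of circumradius 7 (constant along its height) (area = (16/2)·7.000²·sin(360°/16) = 150.01 mm²); the cube at (4.5, 4) (footprint 24×21.5) is included at this height (area 516.00 mm²); the r=9.5 cylinder at (12.5, -1.5) gives a regular 16-gon of circumradius 9.5 (constant along its height) (area = (16/2)·9.500²·sin(360°/16) = 276.30 mm²); Taking the union: the regions partially overlap — summed areas 1004.30 mm² minus the doubly-counted overlap 98.52 mm² gives 905.78 mm² — area = 905.78 mm²; the cube at (-3, 14.5) (footprint 28.5×29.5) is included at this height (area 840.75 mm²); Taking the first minus the rest: starting from that combined region (905.78 mm²), the 28.5×29.5 cube at (-3, 14.5) partially overlaps it — only the 231.00 mm² overlap (of its 840.75 mm²) is removed, clipping the outline — area = 674.78 mm². Checking containment: at z = 13.44 the cross-section extends beyond the z = 11.84 cross-section by about 497.29 mm².

part overhangs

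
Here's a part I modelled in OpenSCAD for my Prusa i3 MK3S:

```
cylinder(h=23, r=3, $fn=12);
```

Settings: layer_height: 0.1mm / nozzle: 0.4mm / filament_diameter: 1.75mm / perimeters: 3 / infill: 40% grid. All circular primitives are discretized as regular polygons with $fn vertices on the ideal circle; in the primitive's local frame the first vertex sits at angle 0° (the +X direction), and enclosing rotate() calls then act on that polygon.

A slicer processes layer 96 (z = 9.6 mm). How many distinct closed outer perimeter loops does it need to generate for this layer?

1

At z = 9.6 mm: the r=3 cylinder contributes a regular 12-gon of circumradius 3. The result has 1 disconnected region.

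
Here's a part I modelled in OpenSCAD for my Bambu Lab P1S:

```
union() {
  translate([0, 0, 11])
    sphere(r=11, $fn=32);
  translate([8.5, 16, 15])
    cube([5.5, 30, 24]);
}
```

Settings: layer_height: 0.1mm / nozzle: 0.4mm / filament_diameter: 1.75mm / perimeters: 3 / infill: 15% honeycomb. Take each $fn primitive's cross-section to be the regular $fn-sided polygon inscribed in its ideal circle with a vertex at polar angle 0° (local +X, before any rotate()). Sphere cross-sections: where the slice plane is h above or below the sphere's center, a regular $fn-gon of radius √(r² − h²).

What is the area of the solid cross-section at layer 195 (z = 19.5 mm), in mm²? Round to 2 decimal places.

At z = 19.5 mm: the sphere: section is a regular 32-gon, circumradius = √(r²−h²) = √(11²−8.5²) = 6.982 (area = (32/2)·6.982²·sin(360°/32) = 152.17 mm²); the cube at (8.5, 16) (footprint 5.5×30) is included at this height (area 165.00 mm²); Combining (union): the 2 present regions are separate (no shared area or edge), so areas and boundary lengths simply add and each stays a separate island — area = 317.17 mm². Overall, the cross-section has 2 separate islands. Net area = 317.17 mm².

317.17 mm²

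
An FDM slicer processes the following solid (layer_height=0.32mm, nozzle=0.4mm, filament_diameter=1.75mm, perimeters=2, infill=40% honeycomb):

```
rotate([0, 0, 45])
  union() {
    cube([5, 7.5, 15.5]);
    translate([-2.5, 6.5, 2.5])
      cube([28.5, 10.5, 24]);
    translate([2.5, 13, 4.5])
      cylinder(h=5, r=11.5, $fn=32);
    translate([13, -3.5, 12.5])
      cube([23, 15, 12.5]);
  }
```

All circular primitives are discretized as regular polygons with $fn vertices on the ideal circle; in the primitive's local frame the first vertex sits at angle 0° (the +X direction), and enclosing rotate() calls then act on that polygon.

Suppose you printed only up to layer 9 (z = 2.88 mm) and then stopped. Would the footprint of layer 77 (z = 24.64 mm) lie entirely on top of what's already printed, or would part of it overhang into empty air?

part overhangs

Compare the two slices. At z = 2.88: the cube (footprint 5×7.5) is included at this height (area 37.50 mm²); the cube at (-2.5, 6.5) is present — its section is the full 28.5×10.5 rectangle (area 299.25 mm²); the cylinder at (2.5, 13) is not intersected at this z (z outside [4.5, 9.5]); the cube at (13, -3.5) does not reach this height (z outside [12.5, 25]); Taking the union: the regions partially overlap — summed areas 336.75 mm² minus the doubly-counted overlap 5.00 mm² gives 331.75 mm² — area = 331.75 mm²; (whole slice rotated 45° about Z — lengths, areas and connectivity unchanged). At z = 24.64: the cube is not intersected at this z (z outside [0, 15.5]); the 28.5×10.5 cube at (-2.5, 6.5) contributes its full rectangle (area 299.25 mm²); the cylinder at (2.5, 13) is absent (z outside [4.5, 9.5]); the cube at (13, -3.5) is present — its section is the full 23×15 rectangle (area 345.00 mm²); Taking the union: the regions partially overlap — summed areas 644.25 mm² minus the doubly-counted overlap 65.00 mm² gives 579.25 mm² — area = 579.25 mm²; (whole slice rotated 45° about Z — lengths, areas and connectivity unchanged). Checking containment: at z = 24.64 the cross-section extends beyond the z = 2.88 cross-section by about 280.00 mm².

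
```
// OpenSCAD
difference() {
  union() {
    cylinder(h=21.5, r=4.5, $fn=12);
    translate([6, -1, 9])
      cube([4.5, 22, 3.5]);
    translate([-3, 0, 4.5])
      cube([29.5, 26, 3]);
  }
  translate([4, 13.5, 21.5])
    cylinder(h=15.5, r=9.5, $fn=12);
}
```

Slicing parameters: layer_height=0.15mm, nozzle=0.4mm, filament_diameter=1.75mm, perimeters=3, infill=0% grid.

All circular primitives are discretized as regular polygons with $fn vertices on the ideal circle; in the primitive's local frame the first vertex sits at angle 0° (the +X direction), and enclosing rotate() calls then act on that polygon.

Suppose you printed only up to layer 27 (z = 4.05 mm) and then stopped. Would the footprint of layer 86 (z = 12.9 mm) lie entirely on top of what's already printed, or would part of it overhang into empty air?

Compare the two slices. At z = 4.05: the cylinder: section is a regular 12-gon, circumradius r=4.5 (area = (12/2)·4.500²·sin(360°/12) = 60.75 mm²); the cube at (6, -1) is absent (z outside [9, 12.5]); the cube at (-3, 0) is not intersected at this z (z outside [4.5, 7.5]); Combining (union): only the r=4.5 cylinder is present, so the union is just that shape — area = 60.75 mm²; the cylinder at (4, 13.5) is absent (z outside [21.5, 37]); Taking the first minus the rest: none of the subtracted shapes is present at this height, so that combined region is unchanged — area = 60.75 mm². At z = 12.9: the r=4.5 cylinder contributes a regular 12-gon of circumradius 4.5 (area = (12/2)·4.500²·sin(360°/12) = 60.75 mm²); the cube at (6, -1) is absent (z outside [9, 12.5]); the cube at (-3, 0) is not intersected at this z (z outside [4.5, 7.5]); Merging all regions: only the r=4.5 cylinder is present, so the union is just that shape — area = 60.75 mm²; the cylinder at (4, 13.5) is not intersected at this z (z outside [21.5, 37]); After the difference (first − rest): none of the subtracted shapes is present at this height, so that combined region is unchanged — area = 60.75 mm². Checking containment: the cross-section at z = 12.9 is a subset of the cross-section at z = 4.05.

entirely on top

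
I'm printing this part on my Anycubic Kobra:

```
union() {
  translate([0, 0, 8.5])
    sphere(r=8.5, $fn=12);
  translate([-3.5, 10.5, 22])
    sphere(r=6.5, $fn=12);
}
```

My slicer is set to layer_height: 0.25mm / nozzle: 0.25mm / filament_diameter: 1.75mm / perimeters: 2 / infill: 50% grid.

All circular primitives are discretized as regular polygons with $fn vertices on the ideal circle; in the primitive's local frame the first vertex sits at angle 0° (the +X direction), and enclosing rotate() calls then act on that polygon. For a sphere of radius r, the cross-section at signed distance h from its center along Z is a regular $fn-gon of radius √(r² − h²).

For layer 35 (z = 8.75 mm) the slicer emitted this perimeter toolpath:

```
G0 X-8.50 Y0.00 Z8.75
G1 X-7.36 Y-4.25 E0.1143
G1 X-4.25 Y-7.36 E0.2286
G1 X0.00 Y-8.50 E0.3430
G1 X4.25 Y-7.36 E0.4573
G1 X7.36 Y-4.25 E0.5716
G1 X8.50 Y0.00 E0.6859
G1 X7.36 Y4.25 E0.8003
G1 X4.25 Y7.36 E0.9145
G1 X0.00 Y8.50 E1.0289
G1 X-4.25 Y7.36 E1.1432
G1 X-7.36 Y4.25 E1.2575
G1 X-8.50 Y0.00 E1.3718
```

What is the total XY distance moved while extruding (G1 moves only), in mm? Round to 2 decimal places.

52.79 mm

Sum the Euclidean lengths of each G1 segment: total = 52.79 mm.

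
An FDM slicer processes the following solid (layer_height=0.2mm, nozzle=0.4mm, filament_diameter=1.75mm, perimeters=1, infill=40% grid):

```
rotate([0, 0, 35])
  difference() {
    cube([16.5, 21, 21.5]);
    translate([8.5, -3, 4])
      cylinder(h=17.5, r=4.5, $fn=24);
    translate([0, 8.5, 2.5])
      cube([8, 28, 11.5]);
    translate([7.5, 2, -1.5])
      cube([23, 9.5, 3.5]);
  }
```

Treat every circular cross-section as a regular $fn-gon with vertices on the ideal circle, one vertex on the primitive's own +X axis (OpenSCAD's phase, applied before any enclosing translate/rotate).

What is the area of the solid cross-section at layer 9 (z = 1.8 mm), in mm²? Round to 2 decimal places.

261.00 mm²

At z = 1.8 mm: the cube is present — its section is the full 16.5×21 rectangle (area 346.50 mm²); the cylinder at (8.5, -3) is absent (z outside [4, 21.5]); the cube at (0, 8.5) is absent (z outside [2.5, 14]); the cube at (7.5, 2) is present — its section is the full 23×9.5 rectangle (area 218.50 mm²); After the difference (first − rest): starting from the 16.5×21 cube (346.50 mm²), the 23×9.5 cube at (7.5, 2) partially overlaps it — only the 85.50 mm² overlap (of its 218.50 mm²) is removed, clipping the outline — area = 261.00 mm²; (whole slice rotated 35° about Z — lengths, areas and connectivity unchanged). Overall, the cross-section is a single solid region. Net area = 261.00 mm².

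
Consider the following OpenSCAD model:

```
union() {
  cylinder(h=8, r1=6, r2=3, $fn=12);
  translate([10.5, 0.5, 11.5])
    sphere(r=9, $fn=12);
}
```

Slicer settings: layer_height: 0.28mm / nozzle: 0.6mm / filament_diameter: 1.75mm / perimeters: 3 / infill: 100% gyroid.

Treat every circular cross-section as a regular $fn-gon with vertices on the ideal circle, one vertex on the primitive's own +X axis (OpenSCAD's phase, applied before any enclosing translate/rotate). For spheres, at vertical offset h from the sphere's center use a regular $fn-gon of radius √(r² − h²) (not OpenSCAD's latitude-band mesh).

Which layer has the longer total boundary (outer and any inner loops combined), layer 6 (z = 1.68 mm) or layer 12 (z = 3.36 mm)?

layer 12 (z = 3.36 mm)

Layer 6 (z = 1.68): the cone (r1=6→r2=3) has section circumradius 5.370 here — a regular 12-gon (perimeter = 2·12·5.370·sin(180°/12) = 33.36 mm); the sphere at (10.5, 0.5) does not reach this height (|z−center|=9.820 > r=9); Taking the union: only the cone is present, so the union is just that shape — boundary = 33.36 mm. So its perimeter = 33.36 mm. Layer 12 (z = 3.36): the cone: at t=0.420 of its height the radius interpolates to r₁+(r₂−r₁)t = 4.740, giving a regular 12-gon of that circumradius (perimeter = 2·12·4.740·sin(180°/12) = 29.44 mm); the r=9 sphere at (10.5, 0.5) contributes a regular 12-gon of circumradius √(9²−8.14²) = 3.839 (perimeter = 2·12·3.839·sin(180°/12) = 23.85 mm); Combining (union): the 2 present regions are separate (no shared area or edge), so areas and boundary lengths simply add and each stays a separate island — boundary = 53.29 mm. So its perimeter = 53.29 mm. Layer 12 is larger (53.29 vs 33.36 mm).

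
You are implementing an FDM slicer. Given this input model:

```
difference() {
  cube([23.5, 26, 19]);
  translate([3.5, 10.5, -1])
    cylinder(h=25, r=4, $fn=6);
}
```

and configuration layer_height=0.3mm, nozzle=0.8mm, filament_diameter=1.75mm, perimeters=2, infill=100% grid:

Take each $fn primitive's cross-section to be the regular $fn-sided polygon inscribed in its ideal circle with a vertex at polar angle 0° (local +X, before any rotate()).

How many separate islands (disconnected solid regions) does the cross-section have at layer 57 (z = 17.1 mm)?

1

At z = 17.1 mm: the cube is present — its section is the full 23.5×26 rectangle; the r=4 cylinder at (3.5, 10.5) gives a regular 6-gon of circumradius 4 (constant along its height); Taking the first minus the rest: starting from the 23.5×26 cube, the r=4 cylinder at (3.5, 10.5) partially overlaps it — only the 41.14 mm² overlap (of its 41.57 mm²) is removed, clipping the outline — 1 connected region. Overall, the cross-section is a single solid region. Island count = 1.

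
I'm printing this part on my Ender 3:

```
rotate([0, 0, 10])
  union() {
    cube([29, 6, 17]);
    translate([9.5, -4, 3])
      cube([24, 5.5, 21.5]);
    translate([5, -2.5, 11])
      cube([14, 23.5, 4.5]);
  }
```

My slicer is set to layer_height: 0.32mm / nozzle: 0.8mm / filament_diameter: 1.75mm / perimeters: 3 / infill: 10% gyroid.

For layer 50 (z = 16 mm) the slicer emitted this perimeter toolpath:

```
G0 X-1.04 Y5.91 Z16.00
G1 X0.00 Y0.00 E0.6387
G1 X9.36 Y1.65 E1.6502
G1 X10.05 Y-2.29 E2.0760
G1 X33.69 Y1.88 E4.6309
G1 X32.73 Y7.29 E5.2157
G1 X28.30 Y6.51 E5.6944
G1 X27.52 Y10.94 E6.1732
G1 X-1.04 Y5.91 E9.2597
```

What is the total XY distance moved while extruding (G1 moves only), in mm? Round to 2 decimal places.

Sum the Euclidean lengths of each G1 segment: total = 87.00 mm.

87.00 mm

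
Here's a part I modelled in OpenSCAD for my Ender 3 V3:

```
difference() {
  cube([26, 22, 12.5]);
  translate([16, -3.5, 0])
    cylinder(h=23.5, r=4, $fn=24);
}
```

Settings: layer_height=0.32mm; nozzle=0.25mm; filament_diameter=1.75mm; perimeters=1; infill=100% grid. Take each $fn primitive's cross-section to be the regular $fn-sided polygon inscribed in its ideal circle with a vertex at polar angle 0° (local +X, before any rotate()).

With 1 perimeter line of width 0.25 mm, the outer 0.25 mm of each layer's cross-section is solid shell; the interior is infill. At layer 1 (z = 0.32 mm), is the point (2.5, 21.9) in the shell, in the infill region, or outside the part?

At z = 0.32 mm: the 26×22 cube contributes its full rectangle; the cylinder at (16, -3.5): section is a regular 24-gon, circumradius r=4; Subtracting the remaining from the first: starting from the 26×22 cube, the r=4 cylinder at (16, -3.5) partially overlaps it — only the 1.21 mm² overlap (of its 49.69 mm²) is removed, clipping the outline — 1 connected region. Overall, the cross-section is a single solid region. The nearest boundary edge runs (0.00, 22.00)→(26.00, 22.00); distance from the point to it = 0.10 mm. The point is inside the cross-section, 0.10 mm from the nearest boundary — within the 0.25 mm shell band (1 × 0.25).

shell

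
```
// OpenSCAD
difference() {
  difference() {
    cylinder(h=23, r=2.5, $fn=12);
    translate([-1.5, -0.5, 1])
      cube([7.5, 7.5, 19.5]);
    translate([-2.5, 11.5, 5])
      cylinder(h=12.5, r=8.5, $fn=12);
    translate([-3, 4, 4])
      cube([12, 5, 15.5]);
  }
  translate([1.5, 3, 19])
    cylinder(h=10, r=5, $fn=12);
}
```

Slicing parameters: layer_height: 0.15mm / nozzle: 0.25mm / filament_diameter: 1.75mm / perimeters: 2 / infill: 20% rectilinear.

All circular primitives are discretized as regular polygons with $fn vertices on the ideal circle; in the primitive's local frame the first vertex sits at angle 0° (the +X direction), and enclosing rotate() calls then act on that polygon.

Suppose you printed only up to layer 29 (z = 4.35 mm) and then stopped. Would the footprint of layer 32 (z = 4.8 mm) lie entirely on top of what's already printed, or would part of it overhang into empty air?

Compare the two slices. At z = 4.35: the cylinder: section is a regular 12-gon, circumradius r=2.5 (area = (12/2)·2.500²·sin(360°/12) = 18.75 mm²); the 7.5×7.5 cube at (-1.5, -0.5) contributes its full rectangle (area 56.25 mm²); the cylinder at (-2.5, 11.5) is not intersected at this z (z outside [5, 17.5]); the 12×5 cube at (-3, 4) contributes its full rectangle (area 60.00 mm²); After the difference (first − rest): starting from the r=2.5 cylinder (18.75 mm²), the 7.5×7.5 cube at (-1.5, -0.5) partially overlaps it — only the 10.08 mm² overlap (of its 56.25 mm²) is removed, clipping the outline; the 12×5 cube at (-3, 4) misses the remaining region (no effect) — area = 8.67 mm²; the cylinder at (1.5, 3) does not reach this height (z outside [19, 29]); After the difference (first − rest): none of the subtracted shapes is present at this height, so the result so far is unchanged — area = 8.67 mm². At z = 4.8: the r=2.5 cylinder contributes a regular 12-gon of circumradius 2.5 (area = (12/2)·2.500²·sin(360°/12) = 18.75 mm²); the 7.5×7.5 cube at (-1.5, -0.5) contributes its full rectangle (area 56.25 mm²); the cylinder at (-2.5, 11.5) does not reach this height (z outside [5, 17.5]); the 12×5 cube at (-3, 4) contributes its full rectangle (area 60.00 mm²); Subtracting the remaining from the first: starting from the r=2.5 cylinder (18.75 mm²), the 7.5×7.5 cube at (-1.5, -0.5) partially overlaps it — only the 10.08 mm² overlap (of its 56.25 mm²) is removed, clipping the outline; the 12×5 cube at (-3, 4) misses the remaining region (no effect) — area = 8.67 mm²; the cylinder at (1.5, 3) is not intersected at this z (z outside [19, 29]); Taking the first minus the rest: none of the subtracted shapes is present at this height, so the result so far is unchanged — area = 8.67 mm². Checking containment: the cross-section at z = 4.8 is a subset of the cross-section at z = 4.35.

entirely on top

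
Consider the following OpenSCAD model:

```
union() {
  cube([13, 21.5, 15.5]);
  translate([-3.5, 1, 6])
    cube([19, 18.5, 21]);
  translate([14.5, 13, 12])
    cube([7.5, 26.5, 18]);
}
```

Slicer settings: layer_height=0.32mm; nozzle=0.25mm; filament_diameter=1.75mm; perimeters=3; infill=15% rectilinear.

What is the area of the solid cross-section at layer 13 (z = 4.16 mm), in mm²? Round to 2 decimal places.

At z = 4.16 mm: the cube is present — its section is the full 13×21.5 rectangle (area 279.50 mm²); the cube at (-3.5, 1) is absent (z outside [6, 27]); the cube at (14.5, 13) does not reach this height (z outside [12, 30]); Taking the union: only the 13×21.5 cube is present, so the union is just that shape — area = 279.50 mm². Overall, the cross-section is a single solid region. Net area = 279.50 mm².

279.50 mm²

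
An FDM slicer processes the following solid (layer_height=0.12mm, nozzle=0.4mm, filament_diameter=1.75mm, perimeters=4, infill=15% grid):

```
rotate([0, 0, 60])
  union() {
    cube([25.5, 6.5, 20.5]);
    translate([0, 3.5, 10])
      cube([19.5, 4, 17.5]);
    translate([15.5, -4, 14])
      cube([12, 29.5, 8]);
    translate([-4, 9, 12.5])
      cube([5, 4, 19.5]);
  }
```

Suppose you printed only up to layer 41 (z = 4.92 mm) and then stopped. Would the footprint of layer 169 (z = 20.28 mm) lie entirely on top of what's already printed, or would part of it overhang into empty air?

part overhangs

Compare the two slices. At z = 4.92: the 25.5×6.5 cube contributes its full rectangle (area 165.75 mm²); the cube at (0, 3.5) is absent (z outside [10, 27.5]); the cube at (15.5, -4) does not reach this height (z outside [14, 22]); the cube at (-4, 9) does not reach this height (z outside [12.5, 32]); Taking the union: only the 25.5×6.5 cube is present, so the union is just that shape — area = 165.75 mm²; (rotated 60° about Z; rotation is an isometry so areas/perimeters/island counts are preserved). At z = 20.28: the 25.5×6.5 cube contributes its full rectangle (area 165.75 mm²); the 19.5×4 cube at (0, 3.5) contributes its full rectangle (area 78.00 mm²); the cube at (15.5, -4) is present — its section is the full 12×29.5 rectangle (area 354.00 mm²); the cube at (-4, 9) is present — its section is the full 5×4 rectangle (area 20.00 mm²); Combining (union): the regions partially overlap — summed areas 617.75 mm² minus the doubly-counted overlap 127.50 mm² gives 490.25 mm² — area = 490.25 mm²; (rotated 60° about Z; rotation is an isometry so areas/perimeters/island counts are preserved). Checking containment: at z = 20.28 the cross-section extends beyond the z = 4.92 cross-section by about 324.50 mm².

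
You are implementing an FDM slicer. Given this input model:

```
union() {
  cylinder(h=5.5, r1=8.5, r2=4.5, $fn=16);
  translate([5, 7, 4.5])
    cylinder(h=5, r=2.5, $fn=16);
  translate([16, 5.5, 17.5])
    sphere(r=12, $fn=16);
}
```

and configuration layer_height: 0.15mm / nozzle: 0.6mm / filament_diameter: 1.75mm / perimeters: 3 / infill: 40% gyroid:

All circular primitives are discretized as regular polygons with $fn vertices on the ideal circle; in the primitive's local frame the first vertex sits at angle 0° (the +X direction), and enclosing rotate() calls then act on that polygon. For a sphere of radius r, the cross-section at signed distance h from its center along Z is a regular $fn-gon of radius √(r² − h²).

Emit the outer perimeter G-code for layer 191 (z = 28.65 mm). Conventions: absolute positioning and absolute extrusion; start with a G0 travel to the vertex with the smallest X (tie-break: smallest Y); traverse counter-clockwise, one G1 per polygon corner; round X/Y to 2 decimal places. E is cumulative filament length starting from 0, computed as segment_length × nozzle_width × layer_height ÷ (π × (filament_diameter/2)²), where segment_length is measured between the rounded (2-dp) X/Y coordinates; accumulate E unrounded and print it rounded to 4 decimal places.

At z = 28.65 mm: the cone is not intersected at this z (z outside [0, 5.5]); the cylinder at (5, 7) is not intersected at this z (z outside [4.5, 9.5]); the sphere at (16, 5.5): section is a regular 16-gon, circumradius = √(r²−h²) = √(12²−11.15²) = 4.436; Taking the union: only the r=12 sphere at (16, 5.5) is present, so the union is just that shape — 1 connected region. The outline is a single polygon with 16 vertices. Extrusion per mm of travel: 0.6 × 0.15 / (π × 0.875²) = 0.037418. Accumulating E over each segment gives final E = 1.0370.

G0 X11.56 Y5.50 Z28.65
G1 X11.90 Y3.80 E0.0649
G1 X12.86 Y2.36 E0.1296
G1 X14.30 Y1.40 E0.1944
G1 X16.00 Y1.06 E0.2593
G1 X17.70 Y1.40 E0.3241
G1 X19.14 Y2.36 E0.3889
G1 X20.10 Y3.80 E0.4536
G1 X20.44 Y5.50 E0.5185
G1 X20.10 Y7.20 E0.5834
G1 X19.14 Y8.64 E0.6481
G1 X17.70 Y9.60 E0.7129
G1 X16.00 Y9.94 E0.7778
G1 X14.30 Y9.60 E0.8426
G1 X12.86 Y8.64 E0.9074
G1 X11.90 Y7.20 E0.9721
G1 X11.56 Y5.50 E1.0370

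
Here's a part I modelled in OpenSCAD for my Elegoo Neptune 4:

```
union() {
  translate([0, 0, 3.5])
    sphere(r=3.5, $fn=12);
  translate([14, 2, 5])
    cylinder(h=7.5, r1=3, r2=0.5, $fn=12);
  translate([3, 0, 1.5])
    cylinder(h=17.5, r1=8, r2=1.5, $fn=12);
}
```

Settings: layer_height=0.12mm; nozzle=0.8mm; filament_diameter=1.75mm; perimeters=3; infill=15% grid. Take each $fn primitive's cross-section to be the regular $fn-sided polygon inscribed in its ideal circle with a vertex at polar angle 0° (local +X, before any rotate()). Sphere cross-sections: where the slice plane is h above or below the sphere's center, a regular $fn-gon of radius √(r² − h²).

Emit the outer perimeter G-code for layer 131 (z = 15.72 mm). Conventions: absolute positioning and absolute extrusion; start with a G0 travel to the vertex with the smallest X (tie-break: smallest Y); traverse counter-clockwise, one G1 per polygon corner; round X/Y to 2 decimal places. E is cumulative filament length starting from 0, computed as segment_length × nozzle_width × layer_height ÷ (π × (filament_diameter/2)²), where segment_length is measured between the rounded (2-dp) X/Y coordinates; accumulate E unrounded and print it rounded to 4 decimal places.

G0 X0.28 Y0.00 Z15.72
G1 X0.65 Y-1.36 E0.0563
G1 X1.64 Y-2.35 E0.1121
G1 X3.00 Y-2.72 E0.1684
G1 X4.36 Y-2.35 E0.2246
G1 X5.35 Y-1.36 E0.2805
G1 X5.72 Y0.00 E0.3368
G1 X5.35 Y1.36 E0.3930
G1 X4.36 Y2.35 E0.4489
G1 X3.00 Y2.72 E0.5052
G1 X1.64 Y2.35 E0.5614
G1 X0.65 Y1.36 E0.6173
G1 X0.28 Y0.00 E0.6735

At z = 15.72 mm: the sphere is absent (|z−center|=12.220 > r=3.5); the cone at (14, 2) is absent (z outside [5, 12.5]); the cone at (3, 0) contributes a regular 12-gon of circumradius 2.718 (interpolated between r1=8 and r2=1.5 at t=0.813); Combining (union): only the cone at (3, 0) is present, so the union is just that shape — 1 connected region. The outline is a single polygon with 12 vertices. Extrusion per mm of travel: 0.8 × 0.12 / (π × 0.875²) = 0.039912. Accumulating E over each segment gives final E = 0.6735.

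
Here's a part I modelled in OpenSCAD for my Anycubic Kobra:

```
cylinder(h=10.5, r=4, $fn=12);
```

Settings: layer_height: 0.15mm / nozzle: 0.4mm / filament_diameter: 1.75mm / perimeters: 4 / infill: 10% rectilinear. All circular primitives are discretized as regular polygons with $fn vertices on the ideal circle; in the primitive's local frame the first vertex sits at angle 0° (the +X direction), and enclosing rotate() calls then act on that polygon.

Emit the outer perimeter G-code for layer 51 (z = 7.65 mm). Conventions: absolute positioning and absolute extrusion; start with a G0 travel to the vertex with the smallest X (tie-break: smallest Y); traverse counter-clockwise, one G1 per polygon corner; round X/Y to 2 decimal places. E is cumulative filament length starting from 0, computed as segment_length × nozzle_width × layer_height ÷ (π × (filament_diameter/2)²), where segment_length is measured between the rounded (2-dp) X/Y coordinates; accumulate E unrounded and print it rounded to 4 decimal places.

G0 X-4.00 Y0.00 Z7.65
G1 X-3.46 Y-2.00 E0.0517
G1 X-2.00 Y-3.46 E0.1032
G1 X0.00 Y-4.00 E0.1549
G1 X2.00 Y-3.46 E0.2065
G1 X3.46 Y-2.00 E0.2580
G1 X4.00 Y0.00 E0.3097
G1 X3.46 Y2.00 E0.3614
G1 X2.00 Y3.46 E0.4129
G1 X0.00 Y4.00 E0.4646
G1 X-2.00 Y3.46 E0.5163
G1 X-3.46 Y2.00 E0.5678
G1 X-4.00 Y0.00 E0.6194

At z = 7.65 mm: the cylinder: section is a regular 12-gon, circumradius r=4. The outline is a single polygon with 12 vertices. Extrusion per mm of travel: 0.4 × 0.15 / (π × 0.875²) = 0.024945. Accumulating E over each segment gives final E = 0.6194.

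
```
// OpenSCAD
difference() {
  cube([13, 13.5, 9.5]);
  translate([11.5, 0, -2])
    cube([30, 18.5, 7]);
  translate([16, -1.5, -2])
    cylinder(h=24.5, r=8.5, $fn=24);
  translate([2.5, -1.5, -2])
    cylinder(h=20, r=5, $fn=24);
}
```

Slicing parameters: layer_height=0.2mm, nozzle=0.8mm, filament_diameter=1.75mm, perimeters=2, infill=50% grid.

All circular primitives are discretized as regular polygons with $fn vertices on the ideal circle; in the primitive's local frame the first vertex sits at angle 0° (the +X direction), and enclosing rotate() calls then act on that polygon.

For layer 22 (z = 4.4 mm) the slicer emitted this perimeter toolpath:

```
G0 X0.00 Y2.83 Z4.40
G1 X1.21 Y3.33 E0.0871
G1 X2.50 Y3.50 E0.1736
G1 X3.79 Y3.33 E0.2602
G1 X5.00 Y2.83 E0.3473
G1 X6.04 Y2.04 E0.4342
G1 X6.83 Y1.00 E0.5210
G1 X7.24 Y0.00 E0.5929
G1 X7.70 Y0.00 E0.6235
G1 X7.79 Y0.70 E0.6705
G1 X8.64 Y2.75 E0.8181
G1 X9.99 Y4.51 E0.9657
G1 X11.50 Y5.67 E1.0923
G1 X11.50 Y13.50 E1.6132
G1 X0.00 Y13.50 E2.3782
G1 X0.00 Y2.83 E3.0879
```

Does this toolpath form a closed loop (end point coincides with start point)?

Start point (G0): (0.00, 2.83). End point (last G1): the path returns to the start — closed.

yes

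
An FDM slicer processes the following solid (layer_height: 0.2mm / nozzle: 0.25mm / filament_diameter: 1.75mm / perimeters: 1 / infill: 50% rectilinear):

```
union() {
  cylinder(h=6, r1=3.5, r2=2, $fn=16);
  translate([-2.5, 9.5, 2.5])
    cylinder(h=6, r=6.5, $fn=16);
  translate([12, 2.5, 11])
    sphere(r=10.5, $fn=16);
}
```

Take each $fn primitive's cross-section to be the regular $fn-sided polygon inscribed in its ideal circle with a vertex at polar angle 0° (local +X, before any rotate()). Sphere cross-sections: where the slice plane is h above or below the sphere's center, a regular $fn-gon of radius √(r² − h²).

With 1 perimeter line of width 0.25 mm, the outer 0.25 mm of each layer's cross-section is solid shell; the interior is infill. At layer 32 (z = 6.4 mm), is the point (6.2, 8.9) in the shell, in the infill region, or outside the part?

infill

At z = 6.4 mm: the cone is absent (z outside [0, 6]); the r=6.5 cylinder at (-2.5, 9.5) gives a regular 16-gon of circumradius 6.5 (constant along its height); the r=10.5 sphere at (12, 2.5) slices to a regular 16-gon of circumradius 9.439 (√(r²−h²) with h=4.6 from center); Merging all regions: the 2 present regions are separate (no shared area or edge), so areas and boundary lengths simply add and each stays a separate island — 2 connected regions. Overall, the cross-section has 2 separate islands. The nearest boundary edge runs (5.33, 9.17)→(8.39, 11.22); distance from the point to it = 0.71 mm. (Shell/infill is judged within the island containing the point — the largest one.) The point is inside the cross-section and 0.71 mm from the nearest boundary — more than the 0.25 mm shell width (1 × 0.25), so it's in the infill interior.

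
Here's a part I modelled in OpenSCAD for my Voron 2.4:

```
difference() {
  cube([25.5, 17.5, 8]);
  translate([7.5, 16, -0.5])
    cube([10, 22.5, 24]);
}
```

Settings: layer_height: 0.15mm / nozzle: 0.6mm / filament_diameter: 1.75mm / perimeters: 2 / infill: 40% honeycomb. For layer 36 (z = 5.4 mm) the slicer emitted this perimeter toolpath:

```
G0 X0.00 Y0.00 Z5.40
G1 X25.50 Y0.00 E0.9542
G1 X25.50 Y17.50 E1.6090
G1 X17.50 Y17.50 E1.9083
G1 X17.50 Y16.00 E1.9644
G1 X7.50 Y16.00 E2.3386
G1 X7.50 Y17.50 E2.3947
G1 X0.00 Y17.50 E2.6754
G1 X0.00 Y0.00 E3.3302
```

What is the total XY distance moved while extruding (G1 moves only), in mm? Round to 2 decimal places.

89.00 mm

Sum the Euclidean lengths of each G1 segment: total = 89.00 mm.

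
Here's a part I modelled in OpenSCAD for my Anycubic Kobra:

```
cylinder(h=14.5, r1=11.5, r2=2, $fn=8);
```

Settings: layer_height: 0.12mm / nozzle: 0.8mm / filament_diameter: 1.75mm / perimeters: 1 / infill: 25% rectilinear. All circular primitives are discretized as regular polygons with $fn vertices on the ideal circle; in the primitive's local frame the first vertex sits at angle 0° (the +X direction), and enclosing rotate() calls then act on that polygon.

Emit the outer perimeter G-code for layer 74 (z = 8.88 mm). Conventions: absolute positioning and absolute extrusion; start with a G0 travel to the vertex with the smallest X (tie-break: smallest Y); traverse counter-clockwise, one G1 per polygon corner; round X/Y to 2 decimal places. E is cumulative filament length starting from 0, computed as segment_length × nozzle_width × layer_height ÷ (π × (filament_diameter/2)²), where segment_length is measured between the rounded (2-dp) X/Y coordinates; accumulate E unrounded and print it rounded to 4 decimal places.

G0 X-5.68 Y0.00 Z8.88
G1 X-4.02 Y-4.02 E0.1736
G1 X0.00 Y-5.68 E0.3472
G1 X4.02 Y-4.02 E0.5208
G1 X5.68 Y0.00 E0.6944
G1 X4.02 Y4.02 E0.8679
G1 X0.00 Y5.68 E1.0415
G1 X-4.02 Y4.02 E1.2151
G1 X-5.68 Y0.00 E1.3887

At z = 8.88 mm: the cone contributes a regular 8-gon of circumradius 5.682 (interpolated between r1=11.5 and r2=2 at t=0.612). The outline is a single polygon with 8 vertices. Extrusion per mm of travel: 0.8 × 0.12 / (π × 0.875²) = 0.039912. Accumulating E over each segment gives final E = 1.3887.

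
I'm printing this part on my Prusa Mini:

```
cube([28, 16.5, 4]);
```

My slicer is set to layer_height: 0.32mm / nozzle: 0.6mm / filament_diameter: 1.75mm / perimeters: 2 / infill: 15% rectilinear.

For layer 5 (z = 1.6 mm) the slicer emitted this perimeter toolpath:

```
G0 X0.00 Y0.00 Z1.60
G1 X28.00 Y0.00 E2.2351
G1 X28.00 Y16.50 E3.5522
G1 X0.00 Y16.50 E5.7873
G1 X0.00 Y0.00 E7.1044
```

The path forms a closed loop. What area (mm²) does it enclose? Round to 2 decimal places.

462.00 mm²

Apply the shoelace formula to the sequence of (X, Y) vertices; enclosed area = 462.00 mm².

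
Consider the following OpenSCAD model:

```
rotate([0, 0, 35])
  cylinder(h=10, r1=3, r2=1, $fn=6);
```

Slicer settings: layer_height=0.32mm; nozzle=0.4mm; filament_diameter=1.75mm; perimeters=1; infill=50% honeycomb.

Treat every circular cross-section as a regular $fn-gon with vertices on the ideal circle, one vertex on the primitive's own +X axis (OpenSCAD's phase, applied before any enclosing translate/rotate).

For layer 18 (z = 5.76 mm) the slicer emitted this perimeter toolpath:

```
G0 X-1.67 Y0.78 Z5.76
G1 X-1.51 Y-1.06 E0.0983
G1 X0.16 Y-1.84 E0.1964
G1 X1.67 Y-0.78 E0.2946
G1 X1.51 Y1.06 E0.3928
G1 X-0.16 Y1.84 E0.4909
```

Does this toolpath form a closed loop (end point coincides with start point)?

Start point (G0): (-1.67, 0.78). End point (last G1): the path does not return to the start — open.

no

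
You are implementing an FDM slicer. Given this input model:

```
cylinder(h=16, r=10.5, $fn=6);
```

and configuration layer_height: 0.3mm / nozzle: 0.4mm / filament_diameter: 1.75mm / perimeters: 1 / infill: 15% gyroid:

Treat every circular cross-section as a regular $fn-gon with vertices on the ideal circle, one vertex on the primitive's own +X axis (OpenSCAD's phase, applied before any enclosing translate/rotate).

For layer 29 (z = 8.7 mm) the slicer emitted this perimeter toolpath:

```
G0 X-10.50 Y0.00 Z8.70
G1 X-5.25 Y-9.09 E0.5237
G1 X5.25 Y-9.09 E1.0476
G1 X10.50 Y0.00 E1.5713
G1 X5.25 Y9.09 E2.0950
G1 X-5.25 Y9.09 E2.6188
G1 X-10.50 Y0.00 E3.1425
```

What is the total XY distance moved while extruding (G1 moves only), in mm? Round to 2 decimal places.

Sum the Euclidean lengths of each G1 segment: total = 62.99 mm.

62.99 mm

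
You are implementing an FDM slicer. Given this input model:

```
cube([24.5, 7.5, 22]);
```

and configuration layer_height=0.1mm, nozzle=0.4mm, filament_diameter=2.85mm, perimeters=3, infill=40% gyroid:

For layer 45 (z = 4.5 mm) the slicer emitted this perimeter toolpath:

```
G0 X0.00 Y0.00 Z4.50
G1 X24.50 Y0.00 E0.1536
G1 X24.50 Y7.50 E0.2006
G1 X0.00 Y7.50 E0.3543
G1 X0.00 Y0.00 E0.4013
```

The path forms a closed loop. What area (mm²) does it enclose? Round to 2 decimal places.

Apply the shoelace formula to the sequence of (X, Y) vertices; enclosed area = 183.75 mm².

183.75 mm²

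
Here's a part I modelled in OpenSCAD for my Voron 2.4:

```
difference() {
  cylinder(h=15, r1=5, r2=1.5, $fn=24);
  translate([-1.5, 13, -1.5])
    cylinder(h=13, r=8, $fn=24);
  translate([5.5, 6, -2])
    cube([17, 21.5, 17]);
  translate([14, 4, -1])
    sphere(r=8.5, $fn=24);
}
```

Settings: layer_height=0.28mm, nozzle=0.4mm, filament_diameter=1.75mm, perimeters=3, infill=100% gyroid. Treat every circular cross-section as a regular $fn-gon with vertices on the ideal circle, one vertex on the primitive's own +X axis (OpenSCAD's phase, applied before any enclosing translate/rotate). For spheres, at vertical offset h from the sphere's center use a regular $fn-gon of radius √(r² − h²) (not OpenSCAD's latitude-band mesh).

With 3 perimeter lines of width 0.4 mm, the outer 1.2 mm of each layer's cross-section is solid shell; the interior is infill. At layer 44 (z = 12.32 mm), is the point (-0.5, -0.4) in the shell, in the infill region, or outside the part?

At z = 12.32 mm: the cone (r1=5→r2=1.5) has section circumradius 2.125 here — a regular 24-gon; the cylinder at (-1.5, 13) does not reach this height (z outside [-1.5, 11.5]); the cube at (5.5, 6) (footprint 17×21.5) is included at this height; the sphere at (14, 4) does not reach this height (|z−center|=13.320 > r=8.5); Subtracting the remaining from the first: starting from the cone, the 17×21.5 cube at (5.5, 6) misses the remaining region (no effect) — 1 connected region. Overall, the cross-section is a single solid region. The nearest boundary edge runs (-1.50, -1.50)→(-1.84, -1.06); distance from the point to it = 1.47 mm. The point is inside the cross-section and 1.47 mm from the nearest boundary — more than the 1.2 mm shell width (3 × 0.4), so it's in the infill interior.

infill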